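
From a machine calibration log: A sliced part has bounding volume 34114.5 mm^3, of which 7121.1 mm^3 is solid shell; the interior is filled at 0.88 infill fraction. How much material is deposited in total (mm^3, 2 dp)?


V_infill = (34114.5 - 7121.1) * 0.88 = 23754.19
V_total = 7121.1 + 23754.19 = 30875.29 mm^3


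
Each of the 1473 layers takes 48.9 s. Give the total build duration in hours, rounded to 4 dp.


t = 1473 * 48.9 / 3600 = 20.0083 hrs


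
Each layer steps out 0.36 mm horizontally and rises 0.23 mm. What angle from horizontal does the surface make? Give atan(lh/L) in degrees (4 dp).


angle = atan(0.23/0.36) = 32.5741 degrees


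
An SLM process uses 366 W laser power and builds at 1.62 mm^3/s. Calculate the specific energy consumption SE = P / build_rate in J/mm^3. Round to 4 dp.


SE = 366 / 1.62 = 225.9259 J/mm^3


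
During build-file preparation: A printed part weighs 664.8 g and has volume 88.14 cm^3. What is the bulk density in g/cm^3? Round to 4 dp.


rho = 664.8 / 88.14 = 7.5425 g/cm^3


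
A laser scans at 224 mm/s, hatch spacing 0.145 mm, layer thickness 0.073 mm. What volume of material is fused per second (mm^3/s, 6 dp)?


Rate = 224 * 0.145 * 0.073 = 2.37104 mm^3/s


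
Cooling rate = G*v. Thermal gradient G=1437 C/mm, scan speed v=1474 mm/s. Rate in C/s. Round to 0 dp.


CR = 1437 * 1474 = 2118138 C/s


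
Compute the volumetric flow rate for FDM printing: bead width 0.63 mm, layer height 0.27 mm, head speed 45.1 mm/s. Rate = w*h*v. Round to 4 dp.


Rate = 0.63 * 0.27 * 45.1 = 7.6715 mm^3/s


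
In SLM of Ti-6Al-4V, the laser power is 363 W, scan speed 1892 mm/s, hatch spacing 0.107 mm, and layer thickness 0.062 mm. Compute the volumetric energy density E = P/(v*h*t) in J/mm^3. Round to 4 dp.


E = 363 / (1892*0.107*0.062) = 28.9208 J/mm^3


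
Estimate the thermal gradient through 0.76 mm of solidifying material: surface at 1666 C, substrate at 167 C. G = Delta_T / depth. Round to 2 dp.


G = (1666-167)/0.76 = 1972.37 C/mm


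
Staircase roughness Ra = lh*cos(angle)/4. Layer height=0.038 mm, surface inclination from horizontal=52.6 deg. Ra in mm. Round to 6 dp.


Ra = 0.038 * cos(52.6) / 4 = 0.00577 mm


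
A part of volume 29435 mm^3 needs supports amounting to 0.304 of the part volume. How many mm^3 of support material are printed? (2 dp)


V_support = 29435 * 0.304 = 8948.24 mm^3


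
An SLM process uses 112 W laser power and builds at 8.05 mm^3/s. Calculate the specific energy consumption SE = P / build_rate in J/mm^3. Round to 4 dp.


SE = 112 / 8.05 = 13.913 J/mm^3


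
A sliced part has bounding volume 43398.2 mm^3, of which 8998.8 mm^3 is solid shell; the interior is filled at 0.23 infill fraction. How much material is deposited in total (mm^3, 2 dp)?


V_infill = (43398.2 - 8998.8) * 0.23 = 7911.86
V_total = 8998.8 + 7911.86 = 16910.66 mm^3


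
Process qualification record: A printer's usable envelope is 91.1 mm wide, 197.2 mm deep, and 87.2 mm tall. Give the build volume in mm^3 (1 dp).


V = 91.1 * 197.2 * 87.2 = 1566541.0 mm^3


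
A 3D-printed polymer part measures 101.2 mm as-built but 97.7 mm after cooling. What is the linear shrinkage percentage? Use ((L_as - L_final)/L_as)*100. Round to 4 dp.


Shrinkage = ((101.2-97.7)/101.2)*100 = 3.4585 %


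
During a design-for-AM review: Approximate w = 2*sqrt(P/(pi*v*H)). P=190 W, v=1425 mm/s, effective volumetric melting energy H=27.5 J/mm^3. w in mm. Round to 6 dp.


w = 2*sqrt(190/(pi*1425*27.5)) = 0.07857 mm


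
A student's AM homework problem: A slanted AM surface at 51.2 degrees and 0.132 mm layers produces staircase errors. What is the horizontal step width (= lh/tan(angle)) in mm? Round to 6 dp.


step = 0.132 / tan(51.2) = 0.106131 mm


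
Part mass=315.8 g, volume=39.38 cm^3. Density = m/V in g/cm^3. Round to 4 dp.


rho = 315.8 / 39.38 = 8.0193 g/cm^3


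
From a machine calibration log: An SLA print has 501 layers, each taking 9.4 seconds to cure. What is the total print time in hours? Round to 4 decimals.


t = 501 * 9.4 / 3600 = 1.3082 hrs


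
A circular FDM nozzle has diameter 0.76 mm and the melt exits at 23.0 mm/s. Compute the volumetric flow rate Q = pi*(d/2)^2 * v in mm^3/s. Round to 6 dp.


A = pi*(0.76/2)^2 = 0.45364598 mm^2
Q = 0.45364598 * 23.0 = 10.433858 mm^3/s


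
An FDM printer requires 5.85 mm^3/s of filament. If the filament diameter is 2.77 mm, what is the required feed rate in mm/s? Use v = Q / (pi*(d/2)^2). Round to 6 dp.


A = pi*(2.77/2)^2 = 6.026282
v = 5.85 / 6.026282 = 0.970748 mm/s


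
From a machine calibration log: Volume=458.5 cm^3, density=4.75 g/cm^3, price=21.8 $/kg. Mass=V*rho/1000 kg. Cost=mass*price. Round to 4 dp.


Mass = 458.5*4.75/1000 = 2.177875 kg
Cost = 2.177875 * 21.8 = 47.4777 $


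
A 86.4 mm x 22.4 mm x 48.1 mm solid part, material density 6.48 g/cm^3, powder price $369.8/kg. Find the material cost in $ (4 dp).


V = 86.4 * 22.4 * 48.1 = 93090.816 mm^3 = 93.090816 cm^3
Mass = 93.090816 * 6.48 / 1000 = 0.60322849 kg
Cost = 0.60322849 * 369.8 = 223.0739 $


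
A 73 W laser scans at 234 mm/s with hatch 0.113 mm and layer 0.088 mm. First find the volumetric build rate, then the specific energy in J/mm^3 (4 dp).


Build rate = 234 * 0.113 * 0.088 = 2.326896 mm^3/s
SE = 73 / 2.326896 = 31.3723 J/mm^3


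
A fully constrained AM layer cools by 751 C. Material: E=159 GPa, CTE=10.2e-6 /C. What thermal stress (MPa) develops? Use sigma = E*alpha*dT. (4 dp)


sigma = 159*1000 * 10.2e-6 * 751 = 1217.9718 MPa


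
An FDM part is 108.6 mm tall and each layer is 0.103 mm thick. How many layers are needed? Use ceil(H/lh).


Layers = ceil(108.6/0.103) = 1055


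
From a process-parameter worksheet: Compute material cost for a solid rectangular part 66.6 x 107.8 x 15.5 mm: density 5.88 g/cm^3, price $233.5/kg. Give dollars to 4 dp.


V = 66.6 * 107.8 * 15.5 = 111281.94 mm^3 = 111.28194 cm^3
Mass = 111.28194 * 5.88 / 1000 = 0.65433781 kg
Cost = 0.65433781 * 233.5 = 152.7879 $


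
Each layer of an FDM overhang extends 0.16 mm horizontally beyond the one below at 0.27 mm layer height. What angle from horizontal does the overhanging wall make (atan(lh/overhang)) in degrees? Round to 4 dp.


angle = atan(0.27/0.16) = 59.3493 degrees


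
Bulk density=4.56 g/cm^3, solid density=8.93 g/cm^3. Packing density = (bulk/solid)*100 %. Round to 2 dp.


Packing = (4.56/8.93)*100 = 51.06 %


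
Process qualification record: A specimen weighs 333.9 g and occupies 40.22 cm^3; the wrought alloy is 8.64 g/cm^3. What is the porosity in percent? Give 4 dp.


rho_part = 333.9 / 40.22 = 8.30183988 g/cm^3
Porosity = (1 - 8.30183988/8.64)*100 = 3.9139 %


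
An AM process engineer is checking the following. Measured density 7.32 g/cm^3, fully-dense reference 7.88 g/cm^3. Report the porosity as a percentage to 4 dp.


Porosity = (1-7.32/7.88)*100 = 7.1066 %


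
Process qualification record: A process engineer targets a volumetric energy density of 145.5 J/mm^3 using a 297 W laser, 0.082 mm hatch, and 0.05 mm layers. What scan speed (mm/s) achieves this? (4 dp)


v = 297 / (145.5*0.082*0.05) = 497.8627 mm/s


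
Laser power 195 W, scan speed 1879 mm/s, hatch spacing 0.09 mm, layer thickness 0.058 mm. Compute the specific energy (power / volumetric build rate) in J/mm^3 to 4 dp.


Build rate = 1879 * 0.09 * 0.058 = 9.80838 mm^3/s
SE = 195 / 9.80838 = 19.881 J/mm^3


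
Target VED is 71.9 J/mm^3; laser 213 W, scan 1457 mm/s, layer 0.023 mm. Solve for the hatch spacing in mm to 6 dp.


h = 213 / (71.9*1457*0.023) = 0.088402 mm


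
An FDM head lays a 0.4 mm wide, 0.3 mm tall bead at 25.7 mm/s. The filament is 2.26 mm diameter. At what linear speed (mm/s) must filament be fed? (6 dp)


Q = 0.4 * 0.3 * 25.7 = 3.084 mm^3/s
A_fil = pi*(2.26/2)^2 = 4.01149966 mm^2
v_feed = 3.084 / 4.01149966 = 0.76879 mm/s


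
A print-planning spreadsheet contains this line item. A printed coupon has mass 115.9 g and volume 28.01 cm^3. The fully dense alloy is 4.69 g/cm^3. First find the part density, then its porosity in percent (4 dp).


rho_part = 115.9 / 28.01 = 4.13780793 g/cm^3
Porosity = (1 - 4.13780793/4.69)*100 = 11.7738 %


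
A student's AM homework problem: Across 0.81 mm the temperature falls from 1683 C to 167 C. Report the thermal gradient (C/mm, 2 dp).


G = (1683-167)/0.81 = 1871.6 C/mm


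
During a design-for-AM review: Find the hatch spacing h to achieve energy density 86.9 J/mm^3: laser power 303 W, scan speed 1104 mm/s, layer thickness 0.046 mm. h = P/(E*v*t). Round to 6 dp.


h = 303 / (86.9*1104*0.046) = 0.068659 mm


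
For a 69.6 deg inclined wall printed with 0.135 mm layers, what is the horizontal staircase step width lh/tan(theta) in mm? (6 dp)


step = 0.135 / tan(69.6) = 0.050206 mm


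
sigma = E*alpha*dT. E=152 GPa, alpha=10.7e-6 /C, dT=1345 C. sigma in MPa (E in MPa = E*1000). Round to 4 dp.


sigma = 152*1000 * 10.7e-6 * 1345 = 2187.508 MPa


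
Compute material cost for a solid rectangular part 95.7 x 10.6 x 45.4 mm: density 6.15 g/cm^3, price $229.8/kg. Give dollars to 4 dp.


V = 95.7 * 10.6 * 45.4 = 46054.668 mm^3 = 46.054668 cm^3
Mass = 46.054668 * 6.15 / 1000 = 0.28323621 kg
Cost = 0.28323621 * 229.8 = 65.0877 $


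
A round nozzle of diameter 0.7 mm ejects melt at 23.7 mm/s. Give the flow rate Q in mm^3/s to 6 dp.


A = pi*(0.7/2)^2 = 0.3848451 mm^2
Q = 0.3848451 * 23.7 = 9.120829 mm^3/s


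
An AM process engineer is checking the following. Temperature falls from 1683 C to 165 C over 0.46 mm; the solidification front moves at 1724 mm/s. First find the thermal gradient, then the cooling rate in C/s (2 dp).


G = (1683-165)/0.46 = 3300.0 C/mm
CR = 3300.0 * 1724 = 5689200.0 C/s


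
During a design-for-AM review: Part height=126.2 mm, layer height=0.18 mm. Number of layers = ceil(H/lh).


Layers = ceil(126.2/0.18) = 702


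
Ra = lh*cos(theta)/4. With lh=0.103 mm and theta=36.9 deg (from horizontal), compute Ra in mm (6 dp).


Ra = 0.103 * cos(36.9) / 4 = 0.020592 mm


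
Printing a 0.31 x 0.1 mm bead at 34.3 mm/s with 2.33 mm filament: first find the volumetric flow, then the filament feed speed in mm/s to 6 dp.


Q = 0.31 * 0.1 * 34.3 = 1.0633 mm^3/s
A_fil = pi*(2.33/2)^2 = 4.26384809 mm^2
v_feed = 1.0633 / 4.26384809 = 0.249376 mm/s


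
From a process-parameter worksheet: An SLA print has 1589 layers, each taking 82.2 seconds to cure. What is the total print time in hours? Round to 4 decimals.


t = 1589 * 82.2 / 3600 = 36.2822 hrs


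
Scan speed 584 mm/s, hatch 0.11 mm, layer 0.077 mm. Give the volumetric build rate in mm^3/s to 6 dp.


Rate = 584 * 0.11 * 0.077 = 4.94648 mm^3/s


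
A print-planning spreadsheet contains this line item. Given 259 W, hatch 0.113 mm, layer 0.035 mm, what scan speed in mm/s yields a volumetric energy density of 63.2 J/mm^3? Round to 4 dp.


v = 259 / (63.2*0.113*0.035) = 1036.1824 mm/s


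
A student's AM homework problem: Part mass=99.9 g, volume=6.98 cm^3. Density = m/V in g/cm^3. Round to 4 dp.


rho = 99.9 / 6.98 = 14.3123 g/cm^3


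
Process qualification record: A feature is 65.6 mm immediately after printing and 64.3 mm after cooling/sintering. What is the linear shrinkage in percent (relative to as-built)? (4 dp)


Shrinkage = ((65.6-64.3)/65.6)*100 = 1.9817 %


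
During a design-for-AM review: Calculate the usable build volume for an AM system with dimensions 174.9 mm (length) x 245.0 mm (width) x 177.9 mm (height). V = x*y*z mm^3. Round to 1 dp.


V = 174.9 * 245.0 * 177.9 = 7623104.0 mm^3


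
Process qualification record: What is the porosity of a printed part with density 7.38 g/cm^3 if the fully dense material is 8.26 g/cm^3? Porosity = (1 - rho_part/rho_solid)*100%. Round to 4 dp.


Porosity = (1-7.38/8.26)*100 = 10.6538 %


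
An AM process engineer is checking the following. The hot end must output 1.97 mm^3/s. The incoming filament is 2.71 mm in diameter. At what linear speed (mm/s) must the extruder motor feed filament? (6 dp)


A = pi*(2.71/2)^2 = 5.768043
v = 1.97 / 5.768043 = 0.341537 mm/s


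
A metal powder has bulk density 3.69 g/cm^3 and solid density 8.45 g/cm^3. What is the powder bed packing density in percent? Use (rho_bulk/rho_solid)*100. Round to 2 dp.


Packing = (3.69/8.45)*100 = 43.67 %


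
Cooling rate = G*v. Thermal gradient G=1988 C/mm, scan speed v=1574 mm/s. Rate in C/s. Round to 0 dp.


CR = 1988 * 1574 = 3129112 C/s


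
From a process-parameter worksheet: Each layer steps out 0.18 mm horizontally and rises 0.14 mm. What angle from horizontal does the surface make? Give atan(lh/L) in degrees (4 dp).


angle = atan(0.14/0.18) = 37.875 degrees


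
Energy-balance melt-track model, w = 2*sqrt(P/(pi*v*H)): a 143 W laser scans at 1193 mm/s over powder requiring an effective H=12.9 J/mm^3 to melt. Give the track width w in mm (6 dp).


w = 2*sqrt(143/(pi*1193*12.9)) = 0.10877 mm


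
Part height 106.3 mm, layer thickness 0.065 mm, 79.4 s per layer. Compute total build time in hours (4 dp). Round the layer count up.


Layers = ceil(106.3/0.065) = 1636
t = 1636 * 79.4 / 3600 = 36.0829 hrs


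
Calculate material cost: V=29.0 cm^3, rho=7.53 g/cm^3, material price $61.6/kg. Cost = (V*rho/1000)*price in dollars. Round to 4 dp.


Mass = 29.0*7.53/1000 = 0.21837 kg
Cost = 0.21837 * 61.6 = 13.4516 $


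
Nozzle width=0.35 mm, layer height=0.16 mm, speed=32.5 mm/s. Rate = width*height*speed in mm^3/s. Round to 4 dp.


Rate = 0.35 * 0.16 * 32.5 = 1.82 mm^3/s


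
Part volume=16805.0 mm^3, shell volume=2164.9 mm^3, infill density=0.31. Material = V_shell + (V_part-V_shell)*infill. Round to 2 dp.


V_infill = (16805.0 - 2164.9) * 0.31 = 4538.43
V_total = 2164.9 + 4538.43 = 6703.33 mm^3


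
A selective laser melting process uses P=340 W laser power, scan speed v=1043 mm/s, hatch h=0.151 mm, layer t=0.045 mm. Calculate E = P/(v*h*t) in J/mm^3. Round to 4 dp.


E = 340 / (1043*0.151*0.045) = 47.9739 J/mm^3


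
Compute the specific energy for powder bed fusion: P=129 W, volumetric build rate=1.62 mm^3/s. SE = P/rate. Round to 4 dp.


SE = 129 / 1.62 = 79.6296 J/mm^3


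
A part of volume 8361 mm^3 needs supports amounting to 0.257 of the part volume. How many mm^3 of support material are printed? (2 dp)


V_support = 8361 * 0.257 = 2148.78 mm^3


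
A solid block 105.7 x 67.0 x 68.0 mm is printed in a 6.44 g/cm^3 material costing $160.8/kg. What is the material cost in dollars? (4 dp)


V = 105.7 * 67.0 * 68.0 = 481569.2 mm^3 = 481.5692 cm^3
Mass = 481.5692 * 6.44 / 1000 = 3.10130565 kg
Cost = 3.10130565 * 160.8 = 498.6899 $


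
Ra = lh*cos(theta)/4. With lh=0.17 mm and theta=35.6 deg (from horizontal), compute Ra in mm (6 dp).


Ra = 0.17 * cos(35.6) / 4 = 0.034557 mm


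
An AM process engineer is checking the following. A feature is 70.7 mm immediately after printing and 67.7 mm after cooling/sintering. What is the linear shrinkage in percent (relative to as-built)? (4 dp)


Shrinkage = ((70.7-67.7)/70.7)*100 = 4.2433 %


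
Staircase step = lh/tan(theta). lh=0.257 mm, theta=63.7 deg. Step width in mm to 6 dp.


step = 0.257 / tan(63.7) = 0.127017 mm


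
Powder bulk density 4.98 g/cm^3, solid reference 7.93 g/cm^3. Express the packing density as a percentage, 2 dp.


Packing = (4.98/7.93)*100 = 62.8 %


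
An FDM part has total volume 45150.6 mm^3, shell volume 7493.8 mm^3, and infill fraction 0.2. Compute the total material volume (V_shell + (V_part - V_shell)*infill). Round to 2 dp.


V_infill = (45150.6 - 7493.8) * 0.2 = 7531.36
V_total = 7493.8 + 7531.36 = 15025.16 mm^3


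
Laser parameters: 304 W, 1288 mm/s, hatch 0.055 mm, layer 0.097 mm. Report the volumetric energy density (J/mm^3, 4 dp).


E = 304 / (1288*0.055*0.097) = 44.2408 J/mm^3


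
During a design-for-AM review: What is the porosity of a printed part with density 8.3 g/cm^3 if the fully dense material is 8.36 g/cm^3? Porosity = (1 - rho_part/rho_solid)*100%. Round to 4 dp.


Porosity = (1-8.3/8.36)*100 = 0.7177 %


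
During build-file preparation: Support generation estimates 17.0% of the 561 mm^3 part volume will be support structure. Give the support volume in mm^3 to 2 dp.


V_support = 561 * 0.17 = 95.37 mm^3


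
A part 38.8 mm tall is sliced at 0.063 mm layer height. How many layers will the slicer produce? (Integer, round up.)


Layers = ceil(38.8/0.063) = 616


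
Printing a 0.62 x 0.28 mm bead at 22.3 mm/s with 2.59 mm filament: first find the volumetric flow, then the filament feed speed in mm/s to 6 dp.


Q = 0.62 * 0.28 * 22.3 = 3.87128 mm^3/s
A_fil = pi*(2.59/2)^2 = 5.26852942 mm^2
v_feed = 3.87128 / 5.26852942 = 0.734793 mm/s


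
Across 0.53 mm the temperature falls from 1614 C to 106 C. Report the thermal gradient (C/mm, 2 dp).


G = (1614-106)/0.53 = 2845.28 C/mm


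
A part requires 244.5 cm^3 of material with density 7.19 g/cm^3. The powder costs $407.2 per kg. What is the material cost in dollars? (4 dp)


Mass = 244.5*7.19/1000 = 1.757955 kg
Cost = 1.757955 * 407.2 = 715.8393 $


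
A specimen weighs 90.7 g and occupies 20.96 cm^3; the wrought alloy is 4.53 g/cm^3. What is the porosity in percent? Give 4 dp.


rho_part = 90.7 / 20.96 = 4.32729008 g/cm^3
Porosity = (1 - 4.32729008/4.53)*100 = 4.4748 %


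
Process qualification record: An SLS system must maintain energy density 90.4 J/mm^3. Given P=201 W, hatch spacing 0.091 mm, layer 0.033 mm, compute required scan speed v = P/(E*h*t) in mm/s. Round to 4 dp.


v = 201 / (90.4*0.091*0.033) = 740.41 mm/s


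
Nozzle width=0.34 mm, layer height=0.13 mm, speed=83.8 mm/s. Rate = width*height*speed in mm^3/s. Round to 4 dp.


Rate = 0.34 * 0.13 * 83.8 = 3.704 mm^3/s


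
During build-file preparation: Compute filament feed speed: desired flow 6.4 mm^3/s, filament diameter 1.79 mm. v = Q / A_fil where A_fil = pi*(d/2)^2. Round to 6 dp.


A = pi*(1.79/2)^2 = 2.516494
v = 6.4 / 2.516494 = 2.543221 mm/s


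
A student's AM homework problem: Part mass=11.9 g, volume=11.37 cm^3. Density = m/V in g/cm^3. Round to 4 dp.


rho = 11.9 / 11.37 = 1.0466 g/cm^3


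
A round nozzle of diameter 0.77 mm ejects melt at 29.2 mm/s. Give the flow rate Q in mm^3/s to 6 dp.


A = pi*(0.77/2)^2 = 0.46566257 mm^2
Q = 0.46566257 * 29.2 = 13.597347 mm^3/s


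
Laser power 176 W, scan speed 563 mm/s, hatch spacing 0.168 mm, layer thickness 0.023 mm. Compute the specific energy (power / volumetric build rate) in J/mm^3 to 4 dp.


Build rate = 563 * 0.168 * 0.023 = 2.175432 mm^3/s
SE = 176 / 2.175432 = 80.9035 J/mm^3


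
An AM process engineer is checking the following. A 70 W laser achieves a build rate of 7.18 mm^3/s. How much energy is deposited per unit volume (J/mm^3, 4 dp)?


SE = 70 / 7.18 = 9.7493 J/mm^3


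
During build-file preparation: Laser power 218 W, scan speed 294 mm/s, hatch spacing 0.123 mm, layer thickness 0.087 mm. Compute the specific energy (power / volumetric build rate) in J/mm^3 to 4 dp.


Build rate = 294 * 0.123 * 0.087 = 3.146094 mm^3/s
SE = 218 / 3.146094 = 69.2923 J/mm^3


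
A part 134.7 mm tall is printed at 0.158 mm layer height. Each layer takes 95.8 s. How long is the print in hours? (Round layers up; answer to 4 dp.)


Layers = ceil(134.7/0.158) = 853
t = 853 * 95.8 / 3600 = 22.6993 hrs


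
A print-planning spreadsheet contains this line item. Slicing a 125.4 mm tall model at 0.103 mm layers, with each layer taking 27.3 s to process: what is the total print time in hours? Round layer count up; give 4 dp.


Layers = ceil(125.4/0.103) = 1218
t = 1218 * 27.3 / 3600 = 9.2365 hrs


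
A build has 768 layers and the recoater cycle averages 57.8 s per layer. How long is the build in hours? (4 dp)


t = 768 * 57.8 / 3600 = 12.3307 hrs


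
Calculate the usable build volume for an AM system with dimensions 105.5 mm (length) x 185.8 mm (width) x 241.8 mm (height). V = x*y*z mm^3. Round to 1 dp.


V = 105.5 * 185.8 * 241.8 = 4739739.4 mm^3


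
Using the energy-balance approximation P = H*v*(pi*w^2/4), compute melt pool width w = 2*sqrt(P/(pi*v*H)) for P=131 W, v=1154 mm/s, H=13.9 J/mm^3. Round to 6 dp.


w = 2*sqrt(131/(pi*1154*13.9)) = 0.101972 mm


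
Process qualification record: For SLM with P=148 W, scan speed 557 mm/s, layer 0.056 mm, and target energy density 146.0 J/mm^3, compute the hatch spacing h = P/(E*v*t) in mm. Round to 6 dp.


h = 148 / (146.0*557*0.056) = 0.032499 mm


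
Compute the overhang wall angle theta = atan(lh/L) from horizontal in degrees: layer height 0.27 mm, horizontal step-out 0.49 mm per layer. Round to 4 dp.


angle = atan(0.27/0.49) = 28.8557 degrees


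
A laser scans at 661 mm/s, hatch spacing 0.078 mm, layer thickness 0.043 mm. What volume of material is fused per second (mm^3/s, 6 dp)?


Rate = 661 * 0.078 * 0.043 = 2.216994 mm^3/s


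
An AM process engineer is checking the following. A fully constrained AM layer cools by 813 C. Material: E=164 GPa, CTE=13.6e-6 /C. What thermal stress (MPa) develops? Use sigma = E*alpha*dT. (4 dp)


sigma = 164*1000 * 13.6e-6 * 813 = 1813.3152 MPa


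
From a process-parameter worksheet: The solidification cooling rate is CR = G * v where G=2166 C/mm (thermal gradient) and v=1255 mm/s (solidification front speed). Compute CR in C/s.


CR = 2166 * 1255 = 2718330 C/s


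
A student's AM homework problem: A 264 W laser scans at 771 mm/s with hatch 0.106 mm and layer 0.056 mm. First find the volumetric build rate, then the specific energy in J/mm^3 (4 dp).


Build rate = 771 * 0.106 * 0.056 = 4.576656 mm^3/s
SE = 264 / 4.576656 = 57.684 J/mm^3


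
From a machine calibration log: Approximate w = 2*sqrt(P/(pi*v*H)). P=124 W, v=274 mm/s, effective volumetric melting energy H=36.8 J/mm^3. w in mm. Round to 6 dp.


w = 2*sqrt(124/(pi*274*36.8)) = 0.125132 mm


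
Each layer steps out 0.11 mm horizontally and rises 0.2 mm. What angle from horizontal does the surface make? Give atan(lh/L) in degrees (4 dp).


angle = atan(0.2/0.11) = 61.1892 degrees


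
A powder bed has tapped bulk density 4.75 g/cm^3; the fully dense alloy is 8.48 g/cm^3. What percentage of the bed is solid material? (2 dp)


Packing = (4.75/8.48)*100 = 56.01 %


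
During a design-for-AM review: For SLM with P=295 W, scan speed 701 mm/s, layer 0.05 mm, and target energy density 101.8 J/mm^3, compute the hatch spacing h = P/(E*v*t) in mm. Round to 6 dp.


h = 295 / (101.8*701*0.05) = 0.082677 mm


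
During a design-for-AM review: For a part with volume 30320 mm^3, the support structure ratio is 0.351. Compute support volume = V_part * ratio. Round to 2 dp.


V_support = 30320 * 0.351 = 10642.32 mm^3


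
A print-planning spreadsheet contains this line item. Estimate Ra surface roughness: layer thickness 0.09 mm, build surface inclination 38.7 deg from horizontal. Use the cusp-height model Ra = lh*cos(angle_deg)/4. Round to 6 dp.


Ra = 0.09 * cos(38.7) / 4 = 0.01756 mm


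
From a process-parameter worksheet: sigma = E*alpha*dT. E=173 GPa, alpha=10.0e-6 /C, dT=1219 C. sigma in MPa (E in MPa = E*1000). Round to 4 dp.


sigma = 173*1000 * 10.0e-6 * 1219 = 2108.87 MPa


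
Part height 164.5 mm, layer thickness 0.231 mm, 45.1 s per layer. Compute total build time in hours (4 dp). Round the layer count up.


Layers = ceil(164.5/0.231) = 713
t = 713 * 45.1 / 3600 = 8.9323 hrs


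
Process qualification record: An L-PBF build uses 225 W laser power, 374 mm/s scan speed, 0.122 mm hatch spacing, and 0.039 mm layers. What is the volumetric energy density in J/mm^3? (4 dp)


E = 225 / (374*0.122*0.039) = 126.4406 J/mm^3


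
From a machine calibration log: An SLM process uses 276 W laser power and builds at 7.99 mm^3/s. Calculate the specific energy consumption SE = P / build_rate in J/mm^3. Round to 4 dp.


SE = 276 / 7.99 = 34.5432 J/mm^3


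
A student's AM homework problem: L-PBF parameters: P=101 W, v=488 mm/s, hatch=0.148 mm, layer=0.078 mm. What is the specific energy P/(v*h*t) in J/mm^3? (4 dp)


Build rate = 488 * 0.148 * 0.078 = 5.633472 mm^3/s
SE = 101 / 5.633472 = 17.9286 J/mm^3


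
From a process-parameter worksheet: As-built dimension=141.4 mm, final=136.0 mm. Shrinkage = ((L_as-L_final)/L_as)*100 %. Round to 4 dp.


Shrinkage = ((141.4-136.0)/141.4)*100 = 3.819 %


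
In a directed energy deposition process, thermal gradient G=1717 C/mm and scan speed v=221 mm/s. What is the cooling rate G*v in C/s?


CR = 1717 * 221 = 379457 C/s


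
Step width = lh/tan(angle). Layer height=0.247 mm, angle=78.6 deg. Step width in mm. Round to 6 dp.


step = 0.247 / tan(78.6) = 0.049804 mm


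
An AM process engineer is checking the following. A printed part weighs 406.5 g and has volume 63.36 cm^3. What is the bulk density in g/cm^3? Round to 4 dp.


rho = 406.5 / 63.36 = 6.4157 g/cm^3


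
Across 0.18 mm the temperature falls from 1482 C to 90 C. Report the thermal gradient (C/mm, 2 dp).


G = (1482-90)/0.18 = 7733.33 C/mm


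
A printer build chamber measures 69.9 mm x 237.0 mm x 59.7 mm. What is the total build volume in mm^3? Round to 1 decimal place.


V = 69.9 * 237.0 * 59.7 = 989008.1 mm^3


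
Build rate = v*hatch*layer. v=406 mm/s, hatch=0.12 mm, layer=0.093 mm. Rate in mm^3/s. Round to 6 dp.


Rate = 406 * 0.12 * 0.093 = 4.53096 mm^3/s


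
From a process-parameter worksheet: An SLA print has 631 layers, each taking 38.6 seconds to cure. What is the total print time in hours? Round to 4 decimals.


t = 631 * 38.6 / 3600 = 6.7657 hrs


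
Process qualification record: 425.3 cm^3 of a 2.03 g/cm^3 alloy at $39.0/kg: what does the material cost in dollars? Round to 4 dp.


Mass = 425.3*2.03/1000 = 0.863359 kg
Cost = 0.863359 * 39.0 = 33.671 $


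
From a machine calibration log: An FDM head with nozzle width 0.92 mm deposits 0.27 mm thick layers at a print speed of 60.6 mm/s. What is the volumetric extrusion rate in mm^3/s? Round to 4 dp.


Rate = 0.92 * 0.27 * 60.6 = 15.053 mm^3/s


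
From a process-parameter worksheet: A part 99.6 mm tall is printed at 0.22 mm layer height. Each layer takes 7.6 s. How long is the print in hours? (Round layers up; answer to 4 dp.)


Layers = ceil(99.6/0.22) = 453
t = 453 * 7.6 / 3600 = 0.9563 hrs


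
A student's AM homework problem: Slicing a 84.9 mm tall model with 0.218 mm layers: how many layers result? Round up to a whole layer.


Layers = ceil(84.9/0.218) = 390


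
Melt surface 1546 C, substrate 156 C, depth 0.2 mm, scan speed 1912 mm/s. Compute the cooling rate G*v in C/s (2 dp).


G = (1546-156)/0.2 = 6950.0 C/mm
CR = 6950.0 * 1912 = 13288400.0 C/s


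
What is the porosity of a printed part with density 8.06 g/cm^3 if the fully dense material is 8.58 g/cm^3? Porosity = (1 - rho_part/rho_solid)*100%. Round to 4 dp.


Porosity = (1-8.06/8.58)*100 = 6.0606 %


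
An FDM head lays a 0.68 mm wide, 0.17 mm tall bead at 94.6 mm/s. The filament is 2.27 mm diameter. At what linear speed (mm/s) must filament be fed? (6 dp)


Q = 0.68 * 0.17 * 94.6 = 10.93576 mm^3/s
A_fil = pi*(2.27/2)^2 = 4.0470782 mm^2
v_feed = 10.93576 / 4.0470782 = 2.702137 mm/s


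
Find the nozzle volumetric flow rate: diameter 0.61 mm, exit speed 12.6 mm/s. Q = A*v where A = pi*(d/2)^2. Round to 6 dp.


A = pi*(0.61/2)^2 = 0.29224666 mm^2
Q = 0.29224666 * 12.6 = 3.682308 mm^3/s


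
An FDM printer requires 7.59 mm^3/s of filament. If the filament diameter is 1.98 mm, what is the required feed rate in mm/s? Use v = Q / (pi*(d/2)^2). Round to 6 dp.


A = pi*(1.98/2)^2 = 3.079075
v = 7.59 / 3.079075 = 2.465026 mm/s


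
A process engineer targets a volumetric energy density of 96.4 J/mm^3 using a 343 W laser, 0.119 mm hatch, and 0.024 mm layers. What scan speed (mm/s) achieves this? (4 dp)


v = 343 / (96.4*0.119*0.024) = 1245.8303 mm/s


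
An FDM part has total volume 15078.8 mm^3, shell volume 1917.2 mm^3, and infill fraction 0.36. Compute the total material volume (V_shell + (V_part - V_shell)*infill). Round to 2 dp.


V_infill = (15078.8 - 1917.2) * 0.36 = 4738.18
V_total = 1917.2 + 4738.18 = 6655.38 mm^3


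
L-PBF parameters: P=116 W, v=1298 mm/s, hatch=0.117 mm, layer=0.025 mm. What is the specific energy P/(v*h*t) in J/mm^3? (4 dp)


Build rate = 1298 * 0.117 * 0.025 = 3.79665 mm^3/s
SE = 116 / 3.79665 = 30.5533 J/mm^3


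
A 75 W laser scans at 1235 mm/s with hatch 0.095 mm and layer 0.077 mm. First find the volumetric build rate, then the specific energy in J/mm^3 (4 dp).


Build rate = 1235 * 0.095 * 0.077 = 9.034025 mm^3/s
SE = 75 / 9.034025 = 8.3019 J/mm^3


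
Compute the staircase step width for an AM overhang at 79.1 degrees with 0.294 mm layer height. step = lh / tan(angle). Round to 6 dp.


step = 0.294 / tan(79.1) = 0.056615 mm


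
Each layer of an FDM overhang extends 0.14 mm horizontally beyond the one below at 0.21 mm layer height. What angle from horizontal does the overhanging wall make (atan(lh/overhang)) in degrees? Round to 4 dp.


angle = atan(0.21/0.14) = 56.3099 degrees


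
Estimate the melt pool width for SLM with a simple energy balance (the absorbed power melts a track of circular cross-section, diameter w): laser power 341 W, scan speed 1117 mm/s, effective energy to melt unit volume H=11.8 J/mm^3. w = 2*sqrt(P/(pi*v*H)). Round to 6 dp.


w = 2*sqrt(341/(pi*1117*11.8)) = 0.181495 mm


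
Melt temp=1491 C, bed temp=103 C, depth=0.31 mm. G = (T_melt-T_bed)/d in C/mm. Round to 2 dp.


G = (1491-103)/0.31 = 4477.42 C/mm


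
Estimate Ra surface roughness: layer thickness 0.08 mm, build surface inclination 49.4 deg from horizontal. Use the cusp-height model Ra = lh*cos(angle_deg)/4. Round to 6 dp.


Ra = 0.08 * cos(49.4) / 4 = 0.013015 mm


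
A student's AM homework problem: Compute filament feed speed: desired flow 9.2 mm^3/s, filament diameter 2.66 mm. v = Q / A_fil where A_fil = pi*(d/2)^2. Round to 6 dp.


A = pi*(2.66/2)^2 = 5.557163
v = 9.2 / 5.557163 = 1.655521 mm/s


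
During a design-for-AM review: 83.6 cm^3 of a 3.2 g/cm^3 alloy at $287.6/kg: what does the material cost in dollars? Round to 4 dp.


Mass = 83.6*3.2/1000 = 0.26752 kg
Cost = 0.26752 * 287.6 = 76.9388 $


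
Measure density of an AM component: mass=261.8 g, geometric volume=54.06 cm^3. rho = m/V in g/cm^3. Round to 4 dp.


rho = 261.8 / 54.06 = 4.8428 g/cm^3


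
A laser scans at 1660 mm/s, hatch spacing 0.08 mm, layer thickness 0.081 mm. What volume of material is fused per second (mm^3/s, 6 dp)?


Rate = 1660 * 0.08 * 0.081 = 10.7568 mm^3/s


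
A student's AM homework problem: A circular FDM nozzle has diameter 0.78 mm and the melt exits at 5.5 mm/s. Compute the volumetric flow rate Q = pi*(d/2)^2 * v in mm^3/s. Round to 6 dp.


A = pi*(0.78/2)^2 = 0.47783624 mm^2
Q = 0.47783624 * 5.5 = 2.628099 mm^3/s


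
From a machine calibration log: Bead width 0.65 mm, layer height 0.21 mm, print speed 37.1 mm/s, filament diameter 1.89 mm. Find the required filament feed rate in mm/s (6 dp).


Q = 0.65 * 0.21 * 37.1 = 5.06415 mm^3/s
A_fil = pi*(1.89/2)^2 = 2.80552078 mm^2
v_feed = 5.06415 / 2.80552078 = 1.805066 mm/s


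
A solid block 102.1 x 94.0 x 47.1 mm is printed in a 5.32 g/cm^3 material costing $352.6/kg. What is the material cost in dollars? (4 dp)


V = 102.1 * 94.0 * 47.1 = 452037.54 mm^3 = 452.03754 cm^3
Mass = 452.03754 * 5.32 / 1000 = 2.40483971 kg
Cost = 2.40483971 * 352.6 = 847.9465 $


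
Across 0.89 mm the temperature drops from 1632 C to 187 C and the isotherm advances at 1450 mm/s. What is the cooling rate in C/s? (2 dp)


G = (1632-187)/0.89 = 1623.59550562 C/mm
CR = 1623.59550562 * 1450 = 2354213.48 C/s


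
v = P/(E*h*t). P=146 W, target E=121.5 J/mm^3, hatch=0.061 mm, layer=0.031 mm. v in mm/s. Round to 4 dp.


v = 146 / (121.5*0.061*0.031) = 635.4554 mm/s


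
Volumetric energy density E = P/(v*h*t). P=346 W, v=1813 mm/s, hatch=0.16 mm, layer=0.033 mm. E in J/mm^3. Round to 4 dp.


E = 346 / (1813*0.16*0.033) = 36.1447 J/mm^3


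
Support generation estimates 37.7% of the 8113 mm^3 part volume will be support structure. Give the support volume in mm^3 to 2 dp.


V_support = 8113 * 0.377 = 3058.6 mm^3


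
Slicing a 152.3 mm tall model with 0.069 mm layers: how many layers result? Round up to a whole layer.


Layers = ceil(152.3/0.069) = 2208


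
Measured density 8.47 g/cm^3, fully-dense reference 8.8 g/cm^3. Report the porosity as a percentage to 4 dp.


Porosity = (1-8.47/8.8)*100 = 3.75 %


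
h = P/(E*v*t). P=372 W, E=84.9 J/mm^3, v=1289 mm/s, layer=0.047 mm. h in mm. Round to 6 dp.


h = 372 / (84.9*1289*0.047) = 0.072324 mm


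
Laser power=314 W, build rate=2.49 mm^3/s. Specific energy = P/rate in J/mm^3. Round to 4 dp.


SE = 314 / 2.49 = 126.1044 J/mm^3


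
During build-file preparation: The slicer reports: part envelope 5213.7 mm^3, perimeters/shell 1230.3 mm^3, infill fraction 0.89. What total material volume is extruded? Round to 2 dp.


V_infill = (5213.7 - 1230.3) * 0.89 = 3545.23
V_total = 1230.3 + 3545.23 = 4775.53 mm^3


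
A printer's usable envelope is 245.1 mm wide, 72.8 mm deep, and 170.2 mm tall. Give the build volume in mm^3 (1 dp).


V = 245.1 * 72.8 * 170.2 = 3036926.3 mm^3


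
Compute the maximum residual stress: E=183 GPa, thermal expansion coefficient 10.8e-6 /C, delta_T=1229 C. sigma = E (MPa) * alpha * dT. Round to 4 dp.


sigma = 183*1000 * 10.8e-6 * 1229 = 2428.9956 MPa


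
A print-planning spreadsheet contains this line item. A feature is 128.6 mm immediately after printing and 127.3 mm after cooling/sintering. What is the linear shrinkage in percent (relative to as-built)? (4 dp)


Shrinkage = ((128.6-127.3)/128.6)*100 = 1.0109 %


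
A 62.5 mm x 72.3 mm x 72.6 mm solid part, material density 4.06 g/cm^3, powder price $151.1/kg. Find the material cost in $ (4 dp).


V = 62.5 * 72.3 * 72.6 = 328061.25 mm^3 = 328.06125 cm^3
Mass = 328.06125 * 4.06 / 1000 = 1.33192868 kg
Cost = 1.33192868 * 151.1 = 201.2544 $


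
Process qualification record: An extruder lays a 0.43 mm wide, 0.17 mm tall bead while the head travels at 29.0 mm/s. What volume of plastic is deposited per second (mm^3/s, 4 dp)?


Rate = 0.43 * 0.17 * 29.0 = 2.1199 mm^3/s


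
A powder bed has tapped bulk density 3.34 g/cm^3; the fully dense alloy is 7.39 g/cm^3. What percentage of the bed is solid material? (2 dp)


Packing = (3.34/7.39)*100 = 45.2 %


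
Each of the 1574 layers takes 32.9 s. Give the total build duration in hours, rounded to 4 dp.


t = 1574 * 32.9 / 3600 = 14.3846 hrs


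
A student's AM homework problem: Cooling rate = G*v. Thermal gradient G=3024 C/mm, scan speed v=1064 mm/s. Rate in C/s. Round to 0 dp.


CR = 3024 * 1064 = 3217536 C/s


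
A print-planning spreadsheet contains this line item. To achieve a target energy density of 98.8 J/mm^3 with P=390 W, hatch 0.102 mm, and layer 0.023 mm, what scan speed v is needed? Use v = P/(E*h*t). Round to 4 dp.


v = 390 / (98.8*0.102*0.023) = 1682.5952 mm/s


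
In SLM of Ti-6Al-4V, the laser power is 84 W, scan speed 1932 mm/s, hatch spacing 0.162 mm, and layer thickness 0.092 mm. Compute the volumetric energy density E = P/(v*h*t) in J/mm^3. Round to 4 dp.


E = 84 / (1932*0.162*0.092) = 2.9172 J/mm^3


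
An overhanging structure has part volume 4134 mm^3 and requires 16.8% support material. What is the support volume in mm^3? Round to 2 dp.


V_support = 4134 * 0.168 = 694.51 mm^3


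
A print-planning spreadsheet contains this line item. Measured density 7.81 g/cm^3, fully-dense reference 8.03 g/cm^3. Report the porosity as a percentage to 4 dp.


Porosity = (1-7.81/8.03)*100 = 2.7397 %


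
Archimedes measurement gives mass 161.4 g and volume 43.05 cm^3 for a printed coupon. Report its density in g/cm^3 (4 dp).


rho = 161.4 / 43.05 = 3.7491 g/cm^3


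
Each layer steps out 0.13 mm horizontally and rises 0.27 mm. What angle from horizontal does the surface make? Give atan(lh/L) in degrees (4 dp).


angle = atan(0.27/0.13) = 64.29 degrees


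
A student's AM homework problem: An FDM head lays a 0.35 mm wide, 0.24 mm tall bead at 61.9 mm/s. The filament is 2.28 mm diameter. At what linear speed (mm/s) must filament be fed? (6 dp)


Q = 0.35 * 0.24 * 61.9 = 5.1996 mm^3/s
A_fil = pi*(2.28/2)^2 = 4.08281381 mm^2
v_feed = 5.1996 / 4.08281381 = 1.273533 mm/s


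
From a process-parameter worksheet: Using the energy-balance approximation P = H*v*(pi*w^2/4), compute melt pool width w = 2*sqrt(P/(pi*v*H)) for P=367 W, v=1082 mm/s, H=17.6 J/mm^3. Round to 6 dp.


w = 2*sqrt(367/(pi*1082*17.6)) = 0.156646 mm


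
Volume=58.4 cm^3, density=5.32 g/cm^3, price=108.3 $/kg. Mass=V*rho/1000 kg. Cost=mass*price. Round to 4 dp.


Mass = 58.4*5.32/1000 = 0.310688 kg
Cost = 0.310688 * 108.3 = 33.6475 $


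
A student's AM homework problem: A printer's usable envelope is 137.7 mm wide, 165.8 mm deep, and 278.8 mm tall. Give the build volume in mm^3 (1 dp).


V = 137.7 * 165.8 * 278.8 = 6365188.0 mm^3


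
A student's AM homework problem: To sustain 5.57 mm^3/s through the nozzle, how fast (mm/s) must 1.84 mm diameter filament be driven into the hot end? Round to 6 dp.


A = pi*(1.84/2)^2 = 2.659044
v = 5.57 / 2.659044 = 2.094738 mm/s


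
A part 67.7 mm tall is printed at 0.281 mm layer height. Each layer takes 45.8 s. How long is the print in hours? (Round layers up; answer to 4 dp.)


Layers = ceil(67.7/0.281) = 241
t = 241 * 45.8 / 3600 = 3.0661 hrs


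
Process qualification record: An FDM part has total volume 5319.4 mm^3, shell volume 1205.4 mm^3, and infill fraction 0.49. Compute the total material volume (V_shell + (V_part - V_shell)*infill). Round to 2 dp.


V_infill = (5319.4 - 1205.4) * 0.49 = 2015.86
V_total = 1205.4 + 2015.86 = 3221.26 mm^3


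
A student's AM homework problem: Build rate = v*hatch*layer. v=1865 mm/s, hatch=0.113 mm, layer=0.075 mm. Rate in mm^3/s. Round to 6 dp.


Rate = 1865 * 0.113 * 0.075 = 15.805875 mm^3/s


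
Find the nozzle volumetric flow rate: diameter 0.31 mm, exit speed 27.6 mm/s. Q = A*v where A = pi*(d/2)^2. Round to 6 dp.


A = pi*(0.31/2)^2 = 0.07547676 mm^2
Q = 0.07547676 * 27.6 = 2.083159 mm^3/s


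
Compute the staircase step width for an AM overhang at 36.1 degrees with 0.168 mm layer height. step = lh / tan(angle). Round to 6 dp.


step = 0.168 / tan(36.1) = 0.230386 mm


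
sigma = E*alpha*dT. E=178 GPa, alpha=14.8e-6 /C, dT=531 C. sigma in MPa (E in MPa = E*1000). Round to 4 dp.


sigma = 178*1000 * 14.8e-6 * 531 = 1398.8664 MPa


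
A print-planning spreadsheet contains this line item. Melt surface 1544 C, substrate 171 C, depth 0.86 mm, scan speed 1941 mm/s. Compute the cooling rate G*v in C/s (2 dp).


G = (1544-171)/0.86 = 1596.51162791 C/mm
CR = 1596.51162791 * 1941 = 3098829.07 C/s


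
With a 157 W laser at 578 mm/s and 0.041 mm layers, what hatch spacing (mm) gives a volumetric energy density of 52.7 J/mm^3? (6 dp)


h = 157 / (52.7*578*0.041) = 0.125712 mm


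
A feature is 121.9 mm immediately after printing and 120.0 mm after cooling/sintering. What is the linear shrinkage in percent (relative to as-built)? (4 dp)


Shrinkage = ((121.9-120.0)/121.9)*100 = 1.5587 %


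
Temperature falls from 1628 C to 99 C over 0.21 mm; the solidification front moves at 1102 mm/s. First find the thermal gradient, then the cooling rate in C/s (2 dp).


G = (1628-99)/0.21 = 7280.95238095 C/mm
CR = 7280.95238095 * 1102 = 8023609.52 C/s
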